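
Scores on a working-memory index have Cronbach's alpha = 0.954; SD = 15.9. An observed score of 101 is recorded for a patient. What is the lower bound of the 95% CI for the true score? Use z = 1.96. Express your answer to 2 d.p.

The standard error of measurement is 15.900×√(1 − 0.954) ≈ 15.900×0.214 ≈ 3.410.
Half-width = 1.96×3.410 ≈ 6.684
Lower limit = 101 − 6.684 ≈ 94.316

94.32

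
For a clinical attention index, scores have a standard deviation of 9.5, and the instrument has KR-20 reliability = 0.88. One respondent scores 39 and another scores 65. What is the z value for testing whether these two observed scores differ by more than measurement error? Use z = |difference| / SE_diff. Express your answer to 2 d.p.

5.59

SEM = 9.500 · √(1 − 0.880) = 9.500 · √0.120 ≈ 9.500 · 0.346 ≈ 3.291
Standard error of the difference = 3.291·√2 ≈ 4.654
z = |39 − 65| / 4.654 = 26 / 4.654 ≈ 5.587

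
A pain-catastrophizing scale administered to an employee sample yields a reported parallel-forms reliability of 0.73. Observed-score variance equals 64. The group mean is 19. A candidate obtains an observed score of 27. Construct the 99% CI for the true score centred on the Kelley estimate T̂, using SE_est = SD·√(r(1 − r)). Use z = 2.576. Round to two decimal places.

[15.69, 33.99]

SD = √64 = 8.000
T̂ = r·X + (1 − r)·M = 0.730*27 + 0.270*19 = 19.710 + 5.130 ≃ 24.840
SE_est = 8.000·√[r(1 − r)] ≃ 3.552
99% CI: 24.840 ± 9.149 ≃ (15.691, 33.989)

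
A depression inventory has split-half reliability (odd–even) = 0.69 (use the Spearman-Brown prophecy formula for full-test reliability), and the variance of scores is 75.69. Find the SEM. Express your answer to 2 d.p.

3.73

SD = √75.69 = 8.700
Full-length reliability (Spearman-Brown) = 2(0.69)/(1+0.69) ≈ 0.817
SEM = 8.700·√(1 − 0.817) ≈ 3.726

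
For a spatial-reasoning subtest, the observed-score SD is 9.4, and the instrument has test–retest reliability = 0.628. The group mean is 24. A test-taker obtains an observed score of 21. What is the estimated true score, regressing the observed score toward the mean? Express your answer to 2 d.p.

22.12

Estimated true score = 0.6280·21 + (1 − 0.6280)·24 ≈ 22.1160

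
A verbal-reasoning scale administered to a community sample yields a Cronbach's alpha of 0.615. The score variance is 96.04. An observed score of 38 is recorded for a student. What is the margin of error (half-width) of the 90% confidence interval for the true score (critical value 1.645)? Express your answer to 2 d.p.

10.00

SD = √96.04 = 9.8000
SEM = 9.8000×√(1 − 0.6150) ≃ 6.0807
1.645 × SEM ≃ 10.0028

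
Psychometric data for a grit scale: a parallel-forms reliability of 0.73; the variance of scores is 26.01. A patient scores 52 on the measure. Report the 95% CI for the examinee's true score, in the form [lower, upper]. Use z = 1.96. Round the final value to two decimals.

[46.81, 57.19]

σ = 26.01^(1/2) = 5.1000
SEM = 5.1000 * √(1 − 0.7300) = 5.1000 * √0.2700 ≈ 5.1000 * 0.5196 ≈ 2.6500
Half-width = 1.96*2.6500 ≈ 5.1941
CI = 52 ± 5.1941 → [46.8059, 57.1941]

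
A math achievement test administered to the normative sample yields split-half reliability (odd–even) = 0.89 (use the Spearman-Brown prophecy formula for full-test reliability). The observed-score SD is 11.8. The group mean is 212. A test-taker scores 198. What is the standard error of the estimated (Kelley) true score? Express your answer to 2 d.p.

2.76

Spearman-Brown: r = 2(0.89) / (1 + 0.89) = 1.780 / 1.890 ≃ 0.942
SE_est = 11.800·√[r(1 − r)] ≃ 2.763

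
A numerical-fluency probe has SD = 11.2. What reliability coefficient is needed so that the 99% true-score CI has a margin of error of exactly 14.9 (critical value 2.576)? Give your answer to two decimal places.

0.73

SEM needed = half-width / z = 14.9/2.576 ≈ 5.784
Required reliability = 1 − (SEM/SD)² = 1 − 0.267 ≈ 0.733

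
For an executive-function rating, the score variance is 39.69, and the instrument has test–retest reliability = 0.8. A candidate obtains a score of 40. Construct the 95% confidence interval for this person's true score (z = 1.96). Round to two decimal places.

SD = √39.69 ≈ 6.30000
SEM = 6.30000 * √(1 − 0.80000) = 6.30000 * √0.20000 ≈ 6.30000 * 0.44721 ≈ 2.81745
1.96 * SEM ≈ 5.52219
Interval: (34.47781, 45.52219)

[34.48, 45.52]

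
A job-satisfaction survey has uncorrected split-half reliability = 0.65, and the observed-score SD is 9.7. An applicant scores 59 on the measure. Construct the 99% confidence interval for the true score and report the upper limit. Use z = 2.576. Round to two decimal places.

70.51

Spearman-Brown: r = 2(0.65) / (1 + 0.65) = 1.3000 / 1.6500 ≈ 0.7879
SEM = 9.7000×√(1 − 0.7879) ≈ 4.4675
Half-width = 2.576×4.4675 ≈ 11.5083
Upper limit = 59 + 11.5083 ≈ 70.5083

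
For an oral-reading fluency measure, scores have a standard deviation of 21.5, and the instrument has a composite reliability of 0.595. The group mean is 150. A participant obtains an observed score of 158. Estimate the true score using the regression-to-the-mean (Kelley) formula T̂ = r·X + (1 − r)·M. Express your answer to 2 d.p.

154.76

Estimated true score = 0.5950·158 + (1 − 0.5950)·150 ≈ 154.7600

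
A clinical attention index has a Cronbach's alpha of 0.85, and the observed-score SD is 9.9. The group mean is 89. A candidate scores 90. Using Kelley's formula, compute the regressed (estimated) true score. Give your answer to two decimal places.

Estimated true score = 0.85000·90 + (1 − 0.85000)·89 ≃ 89.85000

89.85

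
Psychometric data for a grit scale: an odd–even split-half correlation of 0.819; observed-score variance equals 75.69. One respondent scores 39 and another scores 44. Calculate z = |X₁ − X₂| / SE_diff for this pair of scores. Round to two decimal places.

1.29

SD = √75.69 = 8.70000
Full-length reliability (Spearman-Brown) = 2(0.819)/(1+0.819) ≃ 0.90049
SEM = 8.70000×√(1 − 0.90049) ≃ 2.74437
Standard error of the difference = 2.74437·√2 ≃ 3.88112
z = |39 − 44| / 3.88112 = 5 / 3.88112 ≃ 1.28829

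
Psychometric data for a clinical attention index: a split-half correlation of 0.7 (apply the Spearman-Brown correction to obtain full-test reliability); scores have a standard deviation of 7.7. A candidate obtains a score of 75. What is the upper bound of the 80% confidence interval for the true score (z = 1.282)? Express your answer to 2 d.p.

79.15

Full-length reliability (Spearman-Brown) = 2(0.7)/(1+0.7) ≈ 0.824
SEM = 7.700 × √(1 − 0.824) = 7.700 × √0.176 ≈ 7.700 × 0.420 ≈ 3.235
Margin = 1.282 × 3.235 ≈ 4.147
Upper bound: 75 + 4.147 = 79.147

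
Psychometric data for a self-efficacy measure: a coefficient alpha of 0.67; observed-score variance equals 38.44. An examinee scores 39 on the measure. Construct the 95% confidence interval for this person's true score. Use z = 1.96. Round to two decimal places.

SD = √38.44 ≈ 6.2000
SEM = 6.2000×√(1 − 0.6700) ≈ 3.5616
Half-width = 1.96×3.5616 ≈ 6.9808
Interval: (32.0192, 45.9808)

[32.02, 45.98]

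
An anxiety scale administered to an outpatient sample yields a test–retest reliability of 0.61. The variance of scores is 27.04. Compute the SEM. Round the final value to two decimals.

SD = √27.04 = 5.20000
SEM = 5.20000 · √(1 − 0.61000) = 5.20000 · √0.39000 ≃ 5.20000 · 0.62450 ≃ 3.24740

3.25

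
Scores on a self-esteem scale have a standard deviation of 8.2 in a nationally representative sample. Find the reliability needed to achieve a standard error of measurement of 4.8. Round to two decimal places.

Required reliability = 1 − (SEM/SD)² = 1 − 0.343 ≈ 0.657

0.66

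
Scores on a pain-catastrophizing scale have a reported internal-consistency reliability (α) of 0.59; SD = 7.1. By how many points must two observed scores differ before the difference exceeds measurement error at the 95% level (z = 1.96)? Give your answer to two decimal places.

The standard error of measurement is 7.1000·√(1 − 0.5900) ≃ 7.1000·0.6403 ≃ 4.5462.
SE_diff = √2 · SEM ≃ 6.4293
Smallest detectable difference = 1.96·6.4293 ≃ 12.6015

12.60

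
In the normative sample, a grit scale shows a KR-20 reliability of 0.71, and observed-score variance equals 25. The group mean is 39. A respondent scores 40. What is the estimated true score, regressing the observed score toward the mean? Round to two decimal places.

39.71

Estimated true score = 0.7100×40 + (1 − 0.7100)×39 ≈ 39.7100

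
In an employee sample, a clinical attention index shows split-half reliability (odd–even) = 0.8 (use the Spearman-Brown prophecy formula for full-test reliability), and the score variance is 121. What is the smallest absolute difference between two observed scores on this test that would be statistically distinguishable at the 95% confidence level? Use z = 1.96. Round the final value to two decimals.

10.16

σ = 121^(1/2) = 11.0000
Full-length reliability (Spearman-Brown) = 2(0.8)/(1+0.8) ≈ 0.8889
SEM = 11.0000 · √(1 − 0.8889) = 11.0000 · √0.1111 ≈ 11.0000 · 0.3333 ≈ 3.6667
Standard error of the difference = 3.6667·√2 ≈ 5.1854
Minimum reliable difference = 1.96 · SE_diff ≈ 1.96 · 5.1854 ≈ 10.1635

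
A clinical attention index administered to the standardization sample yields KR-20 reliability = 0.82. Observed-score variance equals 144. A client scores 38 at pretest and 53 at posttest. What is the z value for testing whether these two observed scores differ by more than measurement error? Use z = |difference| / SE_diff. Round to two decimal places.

2.08

SD = √144 ≈ 12.00000
SEM = 12.00000 × √(1 − 0.82000) = 12.00000 × √0.18000 ≈ 12.00000 × 0.42426 ≈ 5.09117
SE_diff = √2 × SEM ≈ 7.20000
z = 15 / 7.20000 ≈ 2.08333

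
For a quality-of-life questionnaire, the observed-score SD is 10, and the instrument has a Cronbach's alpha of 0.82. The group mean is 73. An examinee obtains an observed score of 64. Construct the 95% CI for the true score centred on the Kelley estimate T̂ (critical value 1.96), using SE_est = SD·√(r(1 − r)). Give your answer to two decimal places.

T̂ = 0.820(64) + 0.180(73) ≈ 65.620
SE_est = SD · √(r(1 − r)) = 10.000 · √0.148 ≈ 10.000 · 0.384 ≈ 3.842
95% CI: 65.620 ± 7.530 ≈ (58.090, 73.150)

[58.09, 73.15]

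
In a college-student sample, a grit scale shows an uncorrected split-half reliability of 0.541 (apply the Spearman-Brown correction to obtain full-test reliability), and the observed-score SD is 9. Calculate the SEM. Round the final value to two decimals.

4.91

r_full = 2·0.541 / (1 + 0.541) ≃ 0.7021
SEM = 9.0000*√(1 − 0.7021) ≃ 4.9119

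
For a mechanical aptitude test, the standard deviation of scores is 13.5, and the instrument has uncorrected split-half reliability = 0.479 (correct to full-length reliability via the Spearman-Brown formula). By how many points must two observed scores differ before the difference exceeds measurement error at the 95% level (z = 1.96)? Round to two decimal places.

r_full = 2·0.479 / (1 + 0.479) ≈ 0.648
The standard error of measurement is 13.500×√(1 − 0.648) ≈ 13.500×0.594 ≈ 8.013.
SE_diff = √2 × SEM ≈ 11.331
Minimum reliable difference = 1.96 × SE_diff ≈ 1.96 × 11.331 ≈ 22.210

22.21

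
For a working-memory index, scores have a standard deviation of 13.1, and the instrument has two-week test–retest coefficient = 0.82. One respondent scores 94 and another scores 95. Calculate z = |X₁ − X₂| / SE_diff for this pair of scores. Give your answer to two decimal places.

0.13

The standard error of measurement is 13.1000·√(1 − 0.8200) ≈ 13.1000·0.4243 ≈ 5.5579.
Standard error of the difference = 5.5579·√2 ≈ 7.8600
z = |94 − 95| / 7.8600 = 1 / 7.8600 ≈ 0.1272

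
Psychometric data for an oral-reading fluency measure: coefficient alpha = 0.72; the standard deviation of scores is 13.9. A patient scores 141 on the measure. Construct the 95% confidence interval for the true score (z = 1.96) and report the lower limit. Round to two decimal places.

126.58

SEM = 13.9000 × √(1 − 0.7200) = 13.9000 × √0.2800 ≃ 13.9000 × 0.5292 ≃ 7.3552
Half-width = 1.96×7.3552 ≃ 14.4162
Lower limit = 141 − 14.4162 ≃ 126.5838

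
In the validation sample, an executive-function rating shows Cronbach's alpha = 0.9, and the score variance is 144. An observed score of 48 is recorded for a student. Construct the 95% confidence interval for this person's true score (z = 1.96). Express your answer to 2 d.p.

[40.56, 55.44]

SD = √144 = 12.000
SEM = 12.000 × √(1 − 0.900) = 12.000 × √0.100 ≈ 12.000 × 0.316 ≈ 3.795
Margin = 1.96 × 3.795 ≈ 7.438
95% CI: 48 ± 7.438 = [40.562, 55.438]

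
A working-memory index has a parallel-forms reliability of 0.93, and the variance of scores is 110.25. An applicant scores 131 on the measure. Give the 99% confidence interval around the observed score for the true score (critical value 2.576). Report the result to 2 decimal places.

SD = √110.25 = 10.5000
The standard error of measurement is 10.5000·√(1 − 0.9300) ≈ 10.5000·0.2646 ≈ 2.7780.
Margin = 2.576 · 2.7780 ≈ 7.1562
Interval: (123.8438, 138.1562)

[123.84, 138.16]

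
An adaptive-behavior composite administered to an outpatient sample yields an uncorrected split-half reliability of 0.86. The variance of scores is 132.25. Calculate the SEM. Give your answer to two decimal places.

3.16

SD = √132.25 ≃ 11.5000
Spearman-Brown: r = 2(0.86) / (1 + 0.86) = 1.7200 / 1.8600 ≃ 0.9247
SEM = 11.5000·√(1 − 0.9247) ≃ 3.1550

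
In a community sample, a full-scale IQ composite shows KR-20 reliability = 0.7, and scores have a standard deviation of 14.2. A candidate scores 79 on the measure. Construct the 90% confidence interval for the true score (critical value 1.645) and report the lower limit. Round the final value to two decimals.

SEM = 14.2000×√(1 − 0.7000) ≈ 7.7777
Half-width = 1.645×7.7777 ≈ 12.7943
Lower bound: 79 − 12.7943 = 66.2057

66.21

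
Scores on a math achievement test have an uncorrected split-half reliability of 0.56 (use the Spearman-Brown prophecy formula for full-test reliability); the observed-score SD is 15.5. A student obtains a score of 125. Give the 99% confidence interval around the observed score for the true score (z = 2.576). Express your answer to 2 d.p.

[103.79, 146.21]

Full-length reliability (Spearman-Brown) = 2(0.56)/(1+0.56) ≃ 0.71795
SEM = 15.50000 · √(1 − 0.71795) = 15.50000 · √0.28205 ≃ 15.50000 · 0.53109 ≃ 8.23182
Half-width = 2.576·8.23182 ≃ 21.20516
Interval: (103.79484, 146.20516)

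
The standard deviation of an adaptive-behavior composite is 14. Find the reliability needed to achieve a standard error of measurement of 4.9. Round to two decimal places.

0.88

r = 1 − (4.9000/14)² ≃ 1 − 0.1225 ≃ 0.8775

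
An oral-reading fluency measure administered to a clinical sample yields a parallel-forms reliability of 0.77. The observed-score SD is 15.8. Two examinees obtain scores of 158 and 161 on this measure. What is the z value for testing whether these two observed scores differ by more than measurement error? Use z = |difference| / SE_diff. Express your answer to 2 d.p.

0.28

SEM = 15.800×√(1 − 0.770) ≃ 7.577
SE_diff = √2 × SEM ≃ 10.716
z = 3 / 10.716 ≃ 0.280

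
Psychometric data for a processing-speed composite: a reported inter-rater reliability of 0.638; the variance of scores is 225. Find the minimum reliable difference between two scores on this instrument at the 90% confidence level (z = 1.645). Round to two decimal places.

σ = 225^(1/2) = 15.00000
SEM = 15.00000 × √(1 − 0.63800) = 15.00000 × √0.36200 ≈ 15.00000 × 0.60166 ≈ 9.02497
SE_diff = SEM × √2 ≈ 9.02497 × 1.41421 ≈ 12.76323
Smallest detectable difference = 1.645×12.76323 ≈ 20.99551

21.00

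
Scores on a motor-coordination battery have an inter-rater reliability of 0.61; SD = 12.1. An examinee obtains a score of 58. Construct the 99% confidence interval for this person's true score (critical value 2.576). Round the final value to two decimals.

SEM = 12.1000×√(1 − 0.6100) ≃ 7.5564
Margin = 2.576 × 7.5564 ≃ 19.4654
Interval: (38.5346, 77.4654)

[38.53, 77.47]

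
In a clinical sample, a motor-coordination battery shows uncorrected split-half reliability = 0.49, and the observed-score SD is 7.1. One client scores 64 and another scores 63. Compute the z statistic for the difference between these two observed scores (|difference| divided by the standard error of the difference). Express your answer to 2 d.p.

Spearman-Brown: r = 2(0.49) / (1 + 0.49) = 0.980 / 1.490 ≈ 0.658
SEM = 7.100 · √(1 − 0.658) = 7.100 · √0.342 ≈ 7.100 · 0.585 ≈ 4.154
SE_diff = SEM · √2 ≈ 4.154 · 1.414 ≈ 5.874
z = |64 − 63| / 5.874 = 1 / 5.874 ≈ 0.170

0.17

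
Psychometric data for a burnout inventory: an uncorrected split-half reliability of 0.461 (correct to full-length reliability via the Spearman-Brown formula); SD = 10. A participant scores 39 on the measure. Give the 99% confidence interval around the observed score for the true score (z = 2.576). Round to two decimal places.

Full-length reliability (Spearman-Brown) = 2(0.461)/(1+0.461) ≈ 0.6311
SEM = 10.0000×√(1 − 0.6311) ≈ 6.0739
Margin = 2.576 × 6.0739 ≈ 15.6464
99% CI: 39 ± 15.6464 = [23.3536, 54.6464]

[23.35, 54.65]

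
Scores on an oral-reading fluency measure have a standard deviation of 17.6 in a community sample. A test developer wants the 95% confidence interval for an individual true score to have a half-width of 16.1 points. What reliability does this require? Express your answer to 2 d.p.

SEM needed = half-width / z = 16.1/1.96 ≈ 8.2143
r = 1 − (8.2143/17.6)² ≈ 1 − 0.2178 ≈ 0.7822

0.78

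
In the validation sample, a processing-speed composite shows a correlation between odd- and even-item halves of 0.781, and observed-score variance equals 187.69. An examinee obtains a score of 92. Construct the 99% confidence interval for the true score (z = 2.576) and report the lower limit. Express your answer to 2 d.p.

79.62

SD = √187.69 ≈ 13.7000
Full-length reliability (Spearman-Brown) = 2(0.781)/(1+0.781) ≈ 0.8770
SEM = 13.7000 · √(1 − 0.8770) = 13.7000 · √0.1230 ≈ 13.7000 · 0.3507 ≈ 4.8041
Margin = 2.576 · 4.8041 ≈ 12.3753
Lower limit = 92 − 12.3753 ≈ 79.6247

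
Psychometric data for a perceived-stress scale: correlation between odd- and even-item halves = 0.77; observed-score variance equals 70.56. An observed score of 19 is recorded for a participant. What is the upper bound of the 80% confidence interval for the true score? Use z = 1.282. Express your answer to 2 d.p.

22.88

SD = √70.56 ≈ 8.400
Spearman-Brown: r = 2(0.77) / (1 + 0.77) = 1.540 / 1.770 ≈ 0.870
SEM = 8.400 · √(1 − 0.870) = 8.400 · √0.130 ≈ 8.400 · 0.360 ≈ 3.028
Margin = 1.282 · 3.028 ≈ 3.882
Upper bound: 19 + 3.882 = 22.882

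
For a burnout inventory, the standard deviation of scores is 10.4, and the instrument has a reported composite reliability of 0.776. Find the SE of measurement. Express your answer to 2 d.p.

SEM = 10.4000·√(1 − 0.7760) ≈ 4.9222

4.92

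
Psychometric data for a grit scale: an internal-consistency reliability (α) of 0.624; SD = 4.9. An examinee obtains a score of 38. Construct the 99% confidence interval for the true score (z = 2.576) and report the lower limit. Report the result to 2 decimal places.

SEM = 4.900*√(1 − 0.624) ≈ 3.005
Margin = 2.576 * 3.005 ≈ 7.740
Lower limit = 38 − 7.740 ≈ 30.260

30.26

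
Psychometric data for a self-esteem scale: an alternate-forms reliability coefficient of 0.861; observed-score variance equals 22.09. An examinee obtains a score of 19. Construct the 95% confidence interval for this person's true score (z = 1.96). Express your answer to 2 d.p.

SD = √22.09 = 4.7000
The standard error of measurement is 4.7000*√(1 − 0.8610) ≃ 4.7000*0.3728 ≃ 1.7523.
1.96 * SEM ≃ 3.4345
Interval: (15.5655, 22.4345)

[15.57, 22.43]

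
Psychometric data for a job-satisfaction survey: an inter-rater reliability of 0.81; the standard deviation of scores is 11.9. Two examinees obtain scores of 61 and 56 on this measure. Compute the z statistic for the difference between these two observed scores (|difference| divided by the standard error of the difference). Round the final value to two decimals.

SEM = 11.900·√(1 − 0.810) ≈ 5.187
SE_diff = √2 · SEM ≈ 7.336
z = 5 / 7.336 ≈ 0.682

0.68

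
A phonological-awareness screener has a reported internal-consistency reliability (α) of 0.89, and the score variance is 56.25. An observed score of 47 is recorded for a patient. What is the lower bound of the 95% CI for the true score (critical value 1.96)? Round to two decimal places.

42.12

σ = 56.25^(1/2) = 7.5000
SEM = 7.5000 × √(1 − 0.8900) = 7.5000 × √0.1100 ≈ 7.5000 × 0.3317 ≈ 2.4875
Half-width = 1.96×2.4875 ≈ 4.8754
Lower limit = 47 − 4.8754 ≈ 42.1246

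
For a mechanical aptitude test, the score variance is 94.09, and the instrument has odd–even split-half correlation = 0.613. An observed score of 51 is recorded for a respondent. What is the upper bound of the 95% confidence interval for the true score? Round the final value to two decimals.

SD = √94.09 ≈ 9.7000
Spearman-Brown: r = 2(0.613) / (1 + 0.613) = 1.2260 / 1.6130 ≈ 0.7601
The standard error of measurement is 9.7000·√(1 − 0.7601) ≈ 9.7000·0.4898 ≈ 4.7513.
Margin = 1.96 · 4.7513 ≈ 9.3125
Upper bound: 51 + 9.3125 = 60.3125

60.31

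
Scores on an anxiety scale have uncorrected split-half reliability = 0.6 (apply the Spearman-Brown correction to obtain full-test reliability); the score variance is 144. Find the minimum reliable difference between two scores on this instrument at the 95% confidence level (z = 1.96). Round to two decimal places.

SD = √144 ≈ 12.0000
r_full = 2·0.6 / (1 + 0.6) ≈ 0.7500
SEM = 12.0000 · √(1 − 0.7500) = 12.0000 · √0.2500 ≈ 12.0000 · 0.5000 ≈ 6.0000
SE_diff = √2 · SEM ≈ 8.4853
Minimum reliable difference = 1.96 · SE_diff ≈ 1.96 · 8.4853 ≈ 16.6312

16.63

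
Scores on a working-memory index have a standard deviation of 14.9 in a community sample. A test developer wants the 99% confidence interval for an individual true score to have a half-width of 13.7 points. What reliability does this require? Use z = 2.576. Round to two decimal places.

0.87

SEM needed = half-width / z = 13.7/2.576 ≈ 5.31832
Required reliability = 1 − (SEM/SD)² = 1 − 0.12740 ≈ 0.87260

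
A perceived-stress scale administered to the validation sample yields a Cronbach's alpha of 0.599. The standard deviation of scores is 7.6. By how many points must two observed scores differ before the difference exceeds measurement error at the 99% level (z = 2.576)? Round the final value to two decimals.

17.53

The standard error of measurement is 7.600×√(1 − 0.599) ≈ 7.600×0.633 ≈ 4.813.
SE_diff = √2 × SEM ≈ 6.806
Minimum reliable difference = 2.576 × SE_diff ≈ 2.576 × 6.806 ≈ 17.533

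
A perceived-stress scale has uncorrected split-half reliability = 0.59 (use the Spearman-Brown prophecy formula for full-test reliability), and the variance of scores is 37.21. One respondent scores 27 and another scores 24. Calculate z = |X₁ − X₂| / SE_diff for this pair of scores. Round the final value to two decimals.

0.68

SD = √37.21 ≈ 6.10000
Full-length reliability (Spearman-Brown) = 2(0.59)/(1+0.59) ≈ 0.74214
SEM = 6.10000×√(1 − 0.74214) ≈ 3.09758
Standard error of the difference = 3.09758·√2 ≈ 4.38065
z = 3 / 4.38065 ≈ 0.68483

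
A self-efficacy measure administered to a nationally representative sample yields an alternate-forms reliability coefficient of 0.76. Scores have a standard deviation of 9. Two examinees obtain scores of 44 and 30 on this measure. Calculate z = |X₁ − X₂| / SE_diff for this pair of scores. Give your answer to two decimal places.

SEM = 9.0000·√(1 − 0.7600) ≈ 4.4091
SE_diff = √2 · SEM ≈ 6.2354
z = |44 − 30| / 6.2354 = 14 / 6.2354 ≈ 2.2453

2.25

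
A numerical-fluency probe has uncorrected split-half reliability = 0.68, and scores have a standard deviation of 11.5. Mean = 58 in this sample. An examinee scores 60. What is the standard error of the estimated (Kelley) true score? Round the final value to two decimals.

r_full = 2·0.68 / (1 + 0.68) ≃ 0.810
SE_est = 11.500·√[r(1 − r)] ≃ 4.516

4.52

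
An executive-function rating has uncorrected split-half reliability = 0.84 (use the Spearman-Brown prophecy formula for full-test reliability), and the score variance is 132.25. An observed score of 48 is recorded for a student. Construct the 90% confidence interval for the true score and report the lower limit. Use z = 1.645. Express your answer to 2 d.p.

42.42

SD = √132.25 = 11.50000
r_full = 2·0.84 / (1 + 0.84) ≈ 0.91304
SEM = 11.50000 * √(1 − 0.91304) = 11.50000 * √0.08696 ≈ 11.50000 * 0.29488 ≈ 3.39116
Half-width = 1.645*3.39116 ≈ 5.57847
Lower bound: 48 − 5.57847 = 42.42153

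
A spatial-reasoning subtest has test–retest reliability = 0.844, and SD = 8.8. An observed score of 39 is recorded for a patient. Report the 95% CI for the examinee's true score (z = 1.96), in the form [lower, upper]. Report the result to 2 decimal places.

[32.19, 45.81]

The standard error of measurement is 8.80000*√(1 − 0.84400) ≃ 8.80000*0.39497 ≃ 3.47572.
1.96 * SEM ≃ 6.81241
CI = 39 ± 6.81241 → [32.18759, 45.81241]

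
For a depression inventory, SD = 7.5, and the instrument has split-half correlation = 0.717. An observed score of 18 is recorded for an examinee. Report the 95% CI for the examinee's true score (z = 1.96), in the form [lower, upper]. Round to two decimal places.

Full-length reliability (Spearman-Brown) = 2(0.717)/(1+0.717) ≈ 0.8352
SEM = 7.5000 · √(1 − 0.8352) = 7.5000 · √0.1648 ≈ 7.5000 · 0.4060 ≈ 3.0449
1.96 · SEM ≈ 5.9680
CI = 18 ± 5.9680 → [12.0320, 23.9680]

[12.03, 23.97]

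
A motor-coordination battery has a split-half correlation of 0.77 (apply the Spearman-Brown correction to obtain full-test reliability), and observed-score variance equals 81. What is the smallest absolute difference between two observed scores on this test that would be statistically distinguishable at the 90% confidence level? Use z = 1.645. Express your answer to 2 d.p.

7.55

SD = √81 ≈ 9.0000
Full-length reliability (Spearman-Brown) = 2(0.77)/(1+0.77) ≈ 0.8701
SEM = 9.0000 * √(1 − 0.8701) = 9.0000 * √0.1299 ≈ 9.0000 * 0.3605 ≈ 3.2443
SE_diff = √2 * SEM ≈ 4.5881
Smallest detectable difference = 1.645*4.5881 ≈ 7.5475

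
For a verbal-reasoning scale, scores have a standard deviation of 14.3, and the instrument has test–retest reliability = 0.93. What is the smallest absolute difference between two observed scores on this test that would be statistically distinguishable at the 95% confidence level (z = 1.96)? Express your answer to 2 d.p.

SEM = 14.300 · √(1 − 0.930) = 14.300 · √0.070 ≈ 14.300 · 0.265 ≈ 3.783
Standard error of the difference = 3.783·√2 ≈ 5.351
Smallest detectable difference = 1.96·5.351 ≈ 10.487

10.49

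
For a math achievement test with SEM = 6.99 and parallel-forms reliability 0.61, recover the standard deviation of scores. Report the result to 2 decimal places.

SD = 6.99 / √(1 − 0.61) ≈ 11.193

11.19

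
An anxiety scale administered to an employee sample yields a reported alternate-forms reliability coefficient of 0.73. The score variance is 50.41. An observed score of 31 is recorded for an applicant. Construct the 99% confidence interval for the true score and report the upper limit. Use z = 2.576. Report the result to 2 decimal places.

SD = √50.41 = 7.100
SEM = 7.100×√(1 − 0.730) ≈ 3.689
Half-width = 2.576×3.689 ≈ 9.504
Upper bound: 31 + 9.504 = 40.504

40.50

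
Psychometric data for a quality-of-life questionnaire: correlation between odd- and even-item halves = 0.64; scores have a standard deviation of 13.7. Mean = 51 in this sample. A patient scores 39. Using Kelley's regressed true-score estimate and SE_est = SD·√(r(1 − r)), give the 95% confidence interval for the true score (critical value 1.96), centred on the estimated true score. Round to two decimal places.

r_full = 2·0.64 / (1 + 0.64) ≈ 0.780
T̂ = r·X + (1 − r)·M = 0.780×39 + 0.220×51 ≈ 30.439 + 11.195 ≈ 41.634
SE_est = SD × √(r(1 − r)) = 13.700 × √0.171 ≈ 13.700 × 0.414 ≈ 5.671
CI = 41.634 ± 1.96 × 5.671 → [30.520, 52.749]

[30.52, 52.75]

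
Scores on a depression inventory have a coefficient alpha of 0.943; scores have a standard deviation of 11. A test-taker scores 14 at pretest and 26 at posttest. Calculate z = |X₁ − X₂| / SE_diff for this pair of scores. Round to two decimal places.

SEM = 11.0000 × √(1 − 0.9430) = 11.0000 × √0.0570 ≈ 11.0000 × 0.2387 ≈ 2.6262
Standard error of the difference = 2.6262·√2 ≈ 3.7140
z = 12 / 3.7140 ≈ 3.2310

3.23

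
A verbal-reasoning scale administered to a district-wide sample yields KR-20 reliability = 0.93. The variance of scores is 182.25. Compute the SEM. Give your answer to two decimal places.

3.57

SD = √182.25 = 13.5000
SEM = 13.5000×√(1 − 0.9300) ≈ 3.5718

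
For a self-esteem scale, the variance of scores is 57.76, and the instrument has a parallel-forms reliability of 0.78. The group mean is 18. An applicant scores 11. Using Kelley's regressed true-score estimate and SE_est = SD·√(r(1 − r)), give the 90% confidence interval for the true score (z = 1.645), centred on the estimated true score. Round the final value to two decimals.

SD = √57.76 ≃ 7.600
T̂ = r·X + (1 − r)·M = 0.780·11 + 0.220·18 = 8.580 + 3.960 ≃ 12.540
SE_est = 7.600·√(0.780·0.220) ≃ 3.148
90% CI: 12.540 ± 5.179 ≃ (7.361, 17.719)

[7.36, 17.72]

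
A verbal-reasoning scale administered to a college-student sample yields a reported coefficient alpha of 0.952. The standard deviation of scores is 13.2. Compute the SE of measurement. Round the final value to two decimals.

2.89

The standard error of measurement is 13.200·√(1 − 0.952) ≃ 13.200·0.219 ≃ 2.892.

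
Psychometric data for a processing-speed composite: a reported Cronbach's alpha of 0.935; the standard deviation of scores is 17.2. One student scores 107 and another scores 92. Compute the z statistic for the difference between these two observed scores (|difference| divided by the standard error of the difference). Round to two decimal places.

The standard error of measurement is 17.20000*√(1 − 0.93500) ≈ 17.20000*0.25495 ≈ 4.38516.
SE_diff = SEM * √2 ≈ 4.38516 * 1.41421 ≈ 6.20155
z = |107 − 92| / 6.20155 = 15 / 6.20155 ≈ 2.41875

2.42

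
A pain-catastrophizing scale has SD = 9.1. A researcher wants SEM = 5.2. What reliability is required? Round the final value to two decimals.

0.67

r = 1 − (5.2000/9.1)² ≈ 1 − 0.3265 ≈ 0.6735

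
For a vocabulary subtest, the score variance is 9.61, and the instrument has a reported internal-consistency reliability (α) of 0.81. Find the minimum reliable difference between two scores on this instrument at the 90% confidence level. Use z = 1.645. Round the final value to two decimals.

SD = √9.61 = 3.100
SEM = 3.100*√(1 − 0.810) ≈ 1.351
SE_diff = √2 * SEM ≈ 1.911
Smallest detectable difference = 1.645*1.911 ≈ 3.144

3.14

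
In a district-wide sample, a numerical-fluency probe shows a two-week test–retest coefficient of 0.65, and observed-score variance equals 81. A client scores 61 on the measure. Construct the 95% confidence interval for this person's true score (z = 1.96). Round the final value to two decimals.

[50.56, 71.44]

SD = √81 ≈ 9.000
SEM = 9.000×√(1 − 0.650) ≈ 5.324
1.96 × SEM ≈ 10.436
95% CI: 61 ± 10.436 = [50.564, 71.436]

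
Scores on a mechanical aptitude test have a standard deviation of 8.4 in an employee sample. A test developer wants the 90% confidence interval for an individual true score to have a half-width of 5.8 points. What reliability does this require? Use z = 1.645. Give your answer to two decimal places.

0.82

Required SEM = 5.8 / 1.645 ≈ 3.526
Required reliability = 1 − (SEM/SD)² = 1 − 0.176 ≈ 0.824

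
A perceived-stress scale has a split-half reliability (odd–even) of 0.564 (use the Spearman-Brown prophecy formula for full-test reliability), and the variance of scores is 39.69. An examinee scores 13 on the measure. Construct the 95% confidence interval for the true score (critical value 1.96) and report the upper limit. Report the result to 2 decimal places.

19.52

SD = √39.69 = 6.3000
r_full = 2·0.564 / (1 + 0.564) ≈ 0.7212
SEM = 6.3000 * √(1 − 0.7212) = 6.3000 * √0.2788 ≈ 6.3000 * 0.5280 ≈ 3.3263
Half-width = 1.96*3.3263 ≈ 6.5196
Upper bound: 13 + 6.5196 = 19.5196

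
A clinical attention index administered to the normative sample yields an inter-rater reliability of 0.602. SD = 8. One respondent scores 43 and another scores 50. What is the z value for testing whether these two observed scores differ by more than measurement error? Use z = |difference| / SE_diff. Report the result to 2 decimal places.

0.98

The standard error of measurement is 8.000×√(1 − 0.602) ≈ 8.000×0.631 ≈ 5.047.
Standard error of the difference = 5.047·√2 ≈ 7.138
z = 7 / 7.138 ≈ 0.981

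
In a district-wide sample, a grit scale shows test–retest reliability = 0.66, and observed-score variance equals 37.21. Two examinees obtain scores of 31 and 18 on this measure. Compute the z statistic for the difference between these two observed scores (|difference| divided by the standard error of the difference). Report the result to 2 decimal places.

2.58

SD = √37.21 = 6.10000
SEM = 6.10000 * √(1 − 0.66000) = 6.10000 * √0.34000 ≃ 6.10000 * 0.58310 ≃ 3.55688
SE_diff = √2 * SEM ≃ 5.03019
z = 13 / 5.03019 ≃ 2.58440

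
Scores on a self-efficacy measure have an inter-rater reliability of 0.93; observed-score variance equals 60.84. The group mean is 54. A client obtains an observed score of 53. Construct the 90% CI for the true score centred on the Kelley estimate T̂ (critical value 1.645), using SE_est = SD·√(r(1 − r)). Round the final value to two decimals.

SD = √60.84 ≈ 7.8000
T̂ = r·X + (1 − r)·M = 0.9300*53 + 0.0700*54 = 49.2900 + 3.7800 ≈ 53.0700
SE_est = SD * √(r(1 − r)) = 7.8000 * √0.0651 ≈ 7.8000 * 0.2551 ≈ 1.9901
CI = 53.0700 ± 1.645 * 1.9901 → [49.7962, 56.3438]

[49.80, 56.34]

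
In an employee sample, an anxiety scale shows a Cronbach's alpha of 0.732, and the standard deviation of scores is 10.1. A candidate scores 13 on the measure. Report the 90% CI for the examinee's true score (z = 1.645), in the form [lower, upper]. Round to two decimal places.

[4.40, 21.60]

SEM = 10.1000×√(1 − 0.7320) ≈ 5.2286
Margin = 1.645 × 5.2286 ≈ 8.6011
90% CI: 13 ± 8.6011 = [4.3989, 21.6011]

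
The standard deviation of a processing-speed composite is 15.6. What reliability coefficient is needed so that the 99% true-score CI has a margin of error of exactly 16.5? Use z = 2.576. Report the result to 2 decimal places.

0.83

Required SEM = 16.5 / 2.576 ≃ 6.405
r = 1 − (SEM / SD)² = 1 − (6.405 / 15.6)² ≃ 1 − 0.169 ≃ 0.831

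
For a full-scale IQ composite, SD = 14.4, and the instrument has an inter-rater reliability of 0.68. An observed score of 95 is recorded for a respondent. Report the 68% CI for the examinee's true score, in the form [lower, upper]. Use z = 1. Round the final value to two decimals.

SEM = 14.4000·√(1 − 0.6800) ≃ 8.1459
Half-width = 1·8.1459 ≃ 8.1459
Interval: (86.8541, 103.1459)

[86.85, 103.15]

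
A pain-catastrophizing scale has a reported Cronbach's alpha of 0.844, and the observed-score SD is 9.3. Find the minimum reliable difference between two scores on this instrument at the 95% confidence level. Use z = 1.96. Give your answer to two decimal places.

The standard error of measurement is 9.30000·√(1 − 0.84400) ≈ 9.30000·0.39497 ≈ 3.67321.
Standard error of the difference = 3.67321·√2 ≈ 5.19470
Minimum reliable difference = 1.96 · SE_diff ≈ 1.96 · 5.19470 ≈ 10.18161

10.18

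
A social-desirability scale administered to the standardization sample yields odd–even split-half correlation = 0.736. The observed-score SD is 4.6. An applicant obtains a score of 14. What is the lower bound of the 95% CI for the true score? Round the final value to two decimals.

r_full = 2·0.736 / (1 + 0.736) ≃ 0.84793
SEM = 4.60000 × √(1 − 0.84793) = 4.60000 × √0.15207 ≃ 4.60000 × 0.38997 ≃ 1.79385
Margin = 1.96 × 1.79385 ≃ 3.51594
Lower bound: 14 − 3.51594 = 10.48406

10.48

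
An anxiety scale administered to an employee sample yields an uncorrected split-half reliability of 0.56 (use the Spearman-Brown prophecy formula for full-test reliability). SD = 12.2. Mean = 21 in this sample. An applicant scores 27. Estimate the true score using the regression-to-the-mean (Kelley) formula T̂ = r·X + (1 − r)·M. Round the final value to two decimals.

Full-length reliability (Spearman-Brown) = 2(0.56)/(1+0.56) ≈ 0.718
T̂ = r·X + (1 − r)·M = 0.718·27 + 0.282·21 ≈ 19.385 + 5.923 ≈ 25.308

25.31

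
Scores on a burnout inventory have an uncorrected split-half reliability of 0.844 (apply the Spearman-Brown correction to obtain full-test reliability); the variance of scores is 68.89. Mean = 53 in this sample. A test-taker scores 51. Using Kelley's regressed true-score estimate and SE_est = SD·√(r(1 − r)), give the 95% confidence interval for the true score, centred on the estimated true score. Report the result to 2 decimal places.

[46.64, 55.70]

σ = 68.89^(1/2) = 8.300
Spearman-Brown: r = 2(0.844) / (1 + 0.844) = 1.688 / 1.844 ≈ 0.915
T̂ = 0.915(51) + 0.085(53) ≈ 51.169
SE_est = SD × √(r(1 − r)) = 8.300 × √0.077 ≈ 8.300 × 0.278 ≈ 2.310
CI = 51.169 ± 1.96 × 2.310 → [46.642, 55.696]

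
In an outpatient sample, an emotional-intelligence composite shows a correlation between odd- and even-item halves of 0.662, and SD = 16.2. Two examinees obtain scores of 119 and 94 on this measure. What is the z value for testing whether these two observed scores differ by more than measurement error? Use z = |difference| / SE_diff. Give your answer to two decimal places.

r_full = 2·0.662 / (1 + 0.662) ≈ 0.797
SEM = 16.200×√(1 − 0.797) ≈ 7.306
SE_diff = √2 × SEM ≈ 10.332
z = |119 − 94| / 10.332 = 25 / 10.332 ≈ 2.420

2.42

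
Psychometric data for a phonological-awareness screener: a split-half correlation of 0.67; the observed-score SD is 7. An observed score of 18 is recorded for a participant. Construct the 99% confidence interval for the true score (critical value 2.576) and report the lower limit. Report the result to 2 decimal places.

9.98

Full-length reliability (Spearman-Brown) = 2(0.67)/(1+0.67) ≈ 0.8024
SEM = 7.0000×√(1 − 0.8024) ≈ 3.1117
Margin = 2.576 × 3.1117 ≈ 8.0157
Lower bound: 18 − 8.0157 = 9.9843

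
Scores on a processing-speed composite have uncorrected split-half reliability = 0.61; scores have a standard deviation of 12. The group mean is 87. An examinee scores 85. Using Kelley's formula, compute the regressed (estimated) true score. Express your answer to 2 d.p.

Spearman-Brown: r = 2(0.61) / (1 + 0.61) = 1.220 / 1.610 ≃ 0.758
T̂ = 0.758(85) + 0.242(87) ≃ 85.484

85.48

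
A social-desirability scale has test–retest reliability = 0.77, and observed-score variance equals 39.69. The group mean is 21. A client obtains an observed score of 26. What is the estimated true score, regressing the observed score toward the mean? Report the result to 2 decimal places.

Estimated true score = 0.770·26 + (1 − 0.770)·21 ≈ 24.850

24.85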